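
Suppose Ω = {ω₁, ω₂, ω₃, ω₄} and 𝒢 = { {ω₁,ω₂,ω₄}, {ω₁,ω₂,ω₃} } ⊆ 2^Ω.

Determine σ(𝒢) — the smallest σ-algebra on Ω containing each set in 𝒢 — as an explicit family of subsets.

|σ(𝒢)| = 8.  σ(𝒢) = { {}, {ω₃}, {ω₄}, {ω₁,ω₂}, {ω₃,ω₄}, {ω₁,ω₂,ω₃}, {ω₁,ω₂,ω₄}, Ω }

Check:
Initial family (4 sets): { {}, {ω₁,ω₂,ω₃}, {ω₁,ω₂,ω₄}, Ω }.
Iteration 1: 2 new —
  {ω₃}  = {ω₁,ω₂,ω₄}ᶜ
  {ω₄}  = {ω₁,ω₂,ω₃}ᶜ
  |family| = 6
Iteration 2: 1 new —
  {ω₃,ω₄}  = {ω₃} ∪ {ω₄}
  |family| = 7
Iteration 3: 1 new —
  {ω₁,ω₂}  = {ω₃,ω₄}ᶜ
  |family| = 8
Iteration 4: already closed under ᶜ and ∪.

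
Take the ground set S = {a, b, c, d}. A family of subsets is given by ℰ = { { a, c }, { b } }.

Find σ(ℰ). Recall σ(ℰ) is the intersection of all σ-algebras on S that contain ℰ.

Seed the family with ℰ together with ∅ and S: { {}, { b }, { a, c }, S }.
Round 1: +3 →
  { b, d }  = S∖{ a, c }
  { a, b, c }  = { a, c } ∪ { b }
  { a, c, d }  = S∖{ b }
  (now 7)
Round 2. New:
  { d }  = S∖{ a, b, c }
  (now 8)
Round 3: already closed under ᶜ and ∪.

σ(ℰ) = { {}, { b }, { d }, { a, c }, { b, d }, { a, b, c }, { a, c, d }, S }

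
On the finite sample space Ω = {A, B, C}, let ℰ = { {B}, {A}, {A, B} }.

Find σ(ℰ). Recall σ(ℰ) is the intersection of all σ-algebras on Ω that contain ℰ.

Answer: σ(ℰ) = { {}, {A}, {B}, {C}, {A, B}, {A, C}, {B, C}, Ω }

Trace:
Take S₀ = ℰ ∪ {∅, Ω} = { {}, {A}, {B}, {A, B}, Ω }.
Round 1 adds 3:
  {C}  = ᶜ of {A, B}
  {A, C}  = ᶜ of {B}
  {B, C}  = ᶜ of {A}
  |family| = 8
Round 2: stable.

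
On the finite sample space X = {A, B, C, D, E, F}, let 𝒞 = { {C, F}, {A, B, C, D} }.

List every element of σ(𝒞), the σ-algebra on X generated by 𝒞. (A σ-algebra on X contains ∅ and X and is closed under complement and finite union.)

Answer: σ(𝒞) = { ∅, {C}, {E}, {F}, {C, E}, {C, F}, {E, F}, {A, B, D}, {C, E, F}, {A, B, C, D}, {A, B, D, E}, {A, B, D, F}, {A, B, C, D, E}, {A, B, C, D, F}, {A, B, D, E, F}, X }

Working:
Initial family (4 sets): { ∅, {C, F}, {A, B, C, D}, X }.
Round 1: +3 →
  {E, F}  = ᶜ of {A, B, C, D}
  {A, B, D, E}  = ᶜ of {C, F}
  {A, B, C, D, F}  = {C, F} ∪ {A, B, C, D}
Round 2. New:
  {E}  = ᶜ of {A, B, C, D, F}
  {C, E, F}  = {E, F} ∪ {C, F}
  {A, B, C, D, E}  = {A, B, C, D} ∪ {A, B, D, E}
  {A, B, D, E, F}  = {E, F} ∪ {A, B, D, E}
Round 3. New:
  {C}  = ᶜ of {A, B, D, E, F}
  {F}  = ᶜ of {A, B, C, D, E}
  {A, B, D}  = ᶜ of {C, E, F}
Round 4 adds 2:
  {C, E}  = {C} ∪ {E}
  {A, B, D, F}  = {A, B, D} ∪ {F}
After Round 5 the family is unchanged; done.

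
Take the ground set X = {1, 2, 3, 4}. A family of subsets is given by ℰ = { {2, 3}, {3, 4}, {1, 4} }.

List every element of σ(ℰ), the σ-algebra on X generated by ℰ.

Answer: σ(ℰ) = { ∅, {1}, {2}, {3}, {4}, {1, 2}, {1, 3}, {1, 4}, {2, 3}, {2, 4}, {3, 4}, {1, 2, 3}, {1, 2, 4}, {1, 3, 4}, {2, 3, 4}, X }

Derivation:
Begin from { ∅, {1, 4}, {2, 3}, {3, 4}, X } (that is, ℰ plus ∅ and X).
Iteration 1: 3 new —
  {1, 2}  = complement {3, 4}
  {1, 3, 4}  = {3, 4} ∪ {1, 4}
  {2, 3, 4}  = {3, 4} ∪ {2, 3}
Iteration 2: 4 new —
  {1}  = complement {2, 3, 4}
  {2}  = complement {1, 3, 4}
  {1, 2, 3}  = {2, 3} ∪ {1, 2}
  {1, 2, 4}  = {1, 4} ∪ {1, 2}
Iteration 3: 2 new —
  {3}  = complement {1, 2, 4}
  {4}  = complement {1, 2, 3}
Iteration 4: 2 new —
  {1, 3}  = {3} ∪ {1}
  {2, 4}  = {4} ∪ {2}
Iteration 5: already closed under ᶜ and ∪.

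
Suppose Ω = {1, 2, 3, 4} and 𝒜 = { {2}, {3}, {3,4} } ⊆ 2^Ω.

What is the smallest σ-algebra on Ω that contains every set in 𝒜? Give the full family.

Initial family (5 sets): { {}, {2}, {3}, {3,4}, Ω }.
Step 1: +5 →
  {1,2}  = ᶜ of {3,4}
  {2,3}  = {3} ∪ {2}
  {1,2,4}  = ᶜ of {3}
  {1,3,4}  = ᶜ of {2}
  {2,3,4}  = {3,4} ∪ {2}
  [10 total]
Step 2. New:
  {1}  = ᶜ of {2,3,4}
  {1,4}  = ᶜ of {2,3}
  {1,2,3}  = {1,2} ∪ {3}
  [13 total]
Step 3: +2 →
  {4}  = ᶜ of {1,2,3}
  {1,3}  = {3} ∪ {1}
  [15 total]
Step 4 (1 new):
  {2,4}  = ᶜ of {1,3}
  [16 total]
After Step 5 the family is unchanged; done.

Hence σ(𝒜) has 16 members: { {}, {1}, {2}, {3}, {4}, {1,2}, {1,3}, {1,4}, {2,3}, {2,4}, {3,4}, {1,2,3}, {1,2,4}, {1,3,4}, {2,3,4}, Ω }.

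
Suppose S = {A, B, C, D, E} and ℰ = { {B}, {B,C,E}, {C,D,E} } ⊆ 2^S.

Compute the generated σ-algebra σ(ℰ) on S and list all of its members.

σ(ℰ) = { {}, {A}, {B}, {D}, {A,B}, {A,D}, {B,D}, {C,E}, {A,B,D}, {A,C,E}, {B,C,E}, {C,D,E}, {A,B,C,E}, {A,C,D,E}, {B,C,D,E}, S }

Working:
Start: ℰ ∪ {∅, S} = { {}, {B}, {B,C,E}, {C,D,E}, S }.
Step 1 adds 4:
  {A,B}  = S∖{C,D,E}
  {A,D}  = S∖{B,C,E}
  {A,C,D,E}  = S∖{B}
  {B,C,D,E}  = {C,D,E} ∪ {B,C,E}
  |family| = 9
Step 2 adds 3:
  {A}  = S∖{B,C,D,E}
  {A,B,D}  = {A,B} ∪ {A,D}
  {A,B,C,E}  = {A,B} ∪ {B,C,E}
  |family| = 12
Step 3: 2 new —
  {D}  = S∖{A,B,C,E}
  {C,E}  = S∖{A,B,D}
  |family| = 14
Step 4. New:
  {B,D}  = {D} ∪ {B}
  {A,C,E}  = {C,E} ∪ {A}
  |family| = 16
Step 5: closed — nothing new.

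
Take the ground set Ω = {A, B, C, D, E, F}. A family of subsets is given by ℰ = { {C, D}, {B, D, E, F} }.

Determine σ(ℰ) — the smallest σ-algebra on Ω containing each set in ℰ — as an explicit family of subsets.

Seed the family with ℰ together with ∅ and Ω: { {}, {C, D}, {B, D, E, F}, Ω }.
Round 1 adds 3:
  {A, C}  = {B, D, E, F}ᶜ
  {A, B, E, F}  = {C, D}ᶜ
  {B, C, D, E, F}  = {C, D} ∪ {B, D, E, F}
Round 2 adds 4:
  {A}  = {B, C, D, E, F}ᶜ
  {A, C, D}  = {C, D} ∪ {A, C}
  {A, B, C, E, F}  = {A, C} ∪ {A, B, E, F}
  {A, B, D, E, F}  = {B, D, E, F} ∪ {A, B, E, F}
Round 3. New:
  {C}  = {A, B, D, E, F}ᶜ
  {D}  = {A, B, C, E, F}ᶜ
  {B, E, F}  = {A, C, D}ᶜ
Round 4: +2 →
  {A, D}  = {A} ∪ {D}
  {B, C, E, F}  = {C} ∪ {B, E, F}
After Round 5 the family is unchanged; done.

Therefore σ(ℰ) = { {}, {A}, {C}, {D}, {A, C}, {A, D}, {C, D}, {A, C, D}, {B, E, F}, {A, B, E, F}, {B, C, E, F}, {B, D, E, F}, {A, B, C, E, F}, {A, B, D, E, F}, {B, C, D, E, F}, Ω } (|σ(ℰ)| = 16).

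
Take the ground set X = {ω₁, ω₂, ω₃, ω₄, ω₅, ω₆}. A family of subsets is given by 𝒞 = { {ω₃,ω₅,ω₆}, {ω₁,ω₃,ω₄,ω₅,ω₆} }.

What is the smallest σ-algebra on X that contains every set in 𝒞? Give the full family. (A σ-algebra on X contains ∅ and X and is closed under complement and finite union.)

|σ(𝒞)| = 8.  σ(𝒞) = { {}, {ω₂}, {ω₁,ω₄}, {ω₁,ω₂,ω₄}, {ω₃,ω₅,ω₆}, {ω₂,ω₃,ω₅,ω₆}, {ω₁,ω₃,ω₄,ω₅,ω₆}, X }

Working:
Seed the family with 𝒞 together with ∅ and X: { {}, {ω₃,ω₅,ω₆}, {ω₁,ω₃,ω₄,ω₅,ω₆}, X }.
Round 1. New:
  {ω₂}  = complement {ω₁,ω₃,ω₄,ω₅,ω₆}
  {ω₁,ω₂,ω₄}  = complement {ω₃,ω₅,ω₆}
  |family| = 6
Round 2: 1 new —
  {ω₂,ω₃,ω₅,ω₆}  = {ω₃,ω₅,ω₆} ∪ {ω₂}
  |family| = 7
Round 3: 1 new —
  {ω₁,ω₄}  = complement {ω₂,ω₃,ω₅,ω₆}
  |family| = 8
Round 4: already closed under ᶜ and ∪.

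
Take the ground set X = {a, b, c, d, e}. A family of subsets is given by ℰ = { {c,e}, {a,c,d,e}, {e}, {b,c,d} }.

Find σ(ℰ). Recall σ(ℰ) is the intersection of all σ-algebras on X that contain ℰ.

Take S₀ = ℰ ∪ {∅, X} = { ∅, {e}, {c,e}, {b,c,d}, {a,c,d,e}, X }.
Iteration 1: 5 new —
  {b}  = {a,c,d,e}ᶜ
  {a,e}  = {b,c,d}ᶜ
  {a,b,d}  = {c,e}ᶜ
  {a,b,c,d}  = {e}ᶜ
  {b,c,d,e}  = {b,c,d} ∪ {c,e}
  (now 11)
Iteration 2 (6 new):
  {a}  = {b,c,d,e}ᶜ
  {b,e}  = {b} ∪ {e}
  {a,b,e}  = {b} ∪ {a,e}
  {a,c,e}  = {a,e} ∪ {c,e}
  {b,c,e}  = {b} ∪ {c,e}
  {a,b,d,e}  = {a,b,d} ∪ {e}
  (now 17)
Iteration 3: +7 →
  {c}  = {a,b,d,e}ᶜ
  {a,b}  = {b} ∪ {a}
  {a,d}  = {b,c,e}ᶜ
  {b,d}  = {a,c,e}ᶜ
  {c,d}  = {a,b,e}ᶜ
  {a,c,d}  = {b,e}ᶜ
  {a,b,c,e}  = {b,e} ∪ {a,c,e}
  (now 24)
Iteration 4 adds 7:
  {d}  = {a,b,c,e}ᶜ
  {a,c}  = {c} ∪ {a}
  {b,c}  = {b} ∪ {c}
  {a,b,c}  = {a,b} ∪ {c}
  {a,d,e}  = {e} ∪ {a,d}
  {b,d,e}  = {b,e} ∪ {b,d}
  {c,d,e}  = {a,b}ᶜ
  (now 31)
Iteration 5 adds 1:
  {d,e}  = {a,b,c}ᶜ
  (now 32)
After Iteration 6 the family is unchanged; done.

|σ(ℰ)| = 32.  σ(ℰ) = { ∅, {a}, {b}, {c}, {d}, {e}, {a,b}, {a,c}, {a,d}, {a,e}, {b,c}, {b,d}, {b,e}, {c,d}, {c,e}, {d,e}, {a,b,c}, {a,b,d}, {a,b,e}, {a,c,d}, {a,c,e}, {a,d,e}, {b,c,d}, {b,c,e}, {b,d,e}, {c,d,e}, {a,b,c,d}, {a,b,c,e}, {a,b,d,e}, {a,c,d,e}, {b,c,d,e}, X }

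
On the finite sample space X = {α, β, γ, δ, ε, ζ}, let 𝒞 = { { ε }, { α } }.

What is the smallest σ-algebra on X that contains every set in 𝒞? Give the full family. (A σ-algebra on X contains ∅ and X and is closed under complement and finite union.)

Initial family (4 sets): { {  }, { α }, { ε }, X }.
Iteration 1. New:
  { α, ε }  = { ε } ∪ { α }
  { α, β, γ, δ, ζ }  = ᶜ of { ε }
  { β, γ, δ, ε, ζ }  = ᶜ of { α }
  (now 7)
Iteration 2 adds 1:
  { β, γ, δ, ζ }  = ᶜ of { α, ε }
  (now 8)
Iteration 3: stable.

σ(𝒞) = { {  }, { α }, { ε }, { α, ε }, { β, γ, δ, ζ }, { α, β, γ, δ, ζ }, { β, γ, δ, ε, ζ }, X }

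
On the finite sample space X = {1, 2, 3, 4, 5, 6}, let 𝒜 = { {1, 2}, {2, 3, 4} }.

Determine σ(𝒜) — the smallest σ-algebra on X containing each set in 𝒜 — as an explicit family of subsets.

|σ(𝒜)| = 16.  σ(𝒜) = { ∅, {1}, {2}, {1, 2}, {3, 4}, {5, 6}, {1, 3, 4}, {1, 5, 6}, {2, 3, 4}, {2, 5, 6}, {1, 2, 3, 4}, {1, 2, 5, 6}, {3, 4, 5, 6}, {1, 3, 4, 5, 6}, {2, 3, 4, 5, 6}, X }

Check:
Seed the family with 𝒜 together with ∅ and X: { ∅, {1, 2}, {2, 3, 4}, X }.
Step 1 adds 3:
  {1, 5, 6}  = X∖{2, 3, 4}
  {1, 2, 3, 4}  = {1, 2} ∪ {2, 3, 4}
  {3, 4, 5, 6}  = X∖{1, 2}
  (now 7)
Step 2 (4 new):
  {5, 6}  = X∖{1, 2, 3, 4}
  {1, 2, 5, 6}  = {1, 5, 6} ∪ {1, 2}
  {1, 3, 4, 5, 6}  = {1, 5, 6} ∪ {3, 4, 5, 6}
  {2, 3, 4, 5, 6}  = {2, 3, 4} ∪ {3, 4, 5, 6}
  (now 11)
Step 3 (3 new):
  {1}  = X∖{2, 3, 4, 5, 6}
  {2}  = X∖{1, 3, 4, 5, 6}
  {3, 4}  = X∖{1, 2, 5, 6}
  (now 14)
Step 4: 2 new —
  {1, 3, 4}  = {3, 4} ∪ {1}
  {2, 5, 6}  = {5, 6} ∪ {2}
  (now 16)
Step 5: no new sets; the family is a σ-algebra.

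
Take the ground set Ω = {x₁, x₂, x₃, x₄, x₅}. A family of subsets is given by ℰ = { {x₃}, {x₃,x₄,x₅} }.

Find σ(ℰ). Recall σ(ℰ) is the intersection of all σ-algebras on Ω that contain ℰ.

Take S₀ = ℰ ∪ {∅, Ω} = { {}, {x₃}, {x₃,x₄,x₅}, Ω }.
Pass 1: +2 →
  {x₁,x₂}  = ᶜ of {x₃,x₄,x₅}
  {x₁,x₂,x₄,x₅}  = ᶜ of {x₃}
  — 6 sets.
Pass 2 adds 1:
  {x₁,x₂,x₃}  = {x₃} ∪ {x₁,x₂}
  — 7 sets.
Pass 3 adds 1:
  {x₄,x₅}  = ᶜ of {x₁,x₂,x₃}
  — 8 sets.
Pass 4 adds nothing — fixpoint reached.

σ(ℰ) = { {}, {x₃}, {x₁,x₂}, {x₄,x₅}, {x₁,x₂,x₃}, {x₃,x₄,x₅}, {x₁,x₂,x₄,x₅}, Ω }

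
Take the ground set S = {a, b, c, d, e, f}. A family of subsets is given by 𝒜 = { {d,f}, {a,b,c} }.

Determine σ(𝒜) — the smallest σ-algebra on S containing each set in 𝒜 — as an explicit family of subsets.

Begin from { ∅, {d,f}, {a,b,c}, S } (that is, 𝒜 plus ∅ and S).
Pass 1: 3 new —
  {d,e,f}  = ᶜ of {a,b,c}
  {a,b,c,e}  = ᶜ of {d,f}
  {a,b,c,d,f}  = {d,f} ∪ {a,b,c}
  — 7 sets.
Pass 2: +1 →
  {e}  = ᶜ of {a,b,c,d,f}
  — 8 sets.
Pass 3 adds nothing — fixpoint reached.

Therefore σ(𝒜) = { ∅, {e}, {d,f}, {a,b,c}, {d,e,f}, {a,b,c,e}, {a,b,c,d,f}, S } (|σ(𝒜)| = 8).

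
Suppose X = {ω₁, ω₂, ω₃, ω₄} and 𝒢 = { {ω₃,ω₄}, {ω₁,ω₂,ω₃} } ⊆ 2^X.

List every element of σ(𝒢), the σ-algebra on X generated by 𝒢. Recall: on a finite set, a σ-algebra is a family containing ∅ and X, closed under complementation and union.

Answer: σ(𝒢) = { ∅, {ω₃}, {ω₄}, {ω₁,ω₂}, {ω₃,ω₄}, {ω₁,ω₂,ω₃}, {ω₁,ω₂,ω₄}, X }

Check:
Begin from { ∅, {ω₃,ω₄}, {ω₁,ω₂,ω₃}, X } (that is, 𝒢 plus ∅ and X).
Round 1: 2 new —
  {ω₄}  = ᶜ of {ω₁,ω₂,ω₃}
  {ω₁,ω₂}  = ᶜ of {ω₃,ω₄}
  — 6 sets.
Round 2 adds 1:
  {ω₁,ω₂,ω₄}  = {ω₁,ω₂} ∪ {ω₄}
  — 7 sets.
Round 3: +1 →
  {ω₃}  = ᶜ of {ω₁,ω₂,ω₄}
  — 8 sets.
Round 4: closed — nothing new.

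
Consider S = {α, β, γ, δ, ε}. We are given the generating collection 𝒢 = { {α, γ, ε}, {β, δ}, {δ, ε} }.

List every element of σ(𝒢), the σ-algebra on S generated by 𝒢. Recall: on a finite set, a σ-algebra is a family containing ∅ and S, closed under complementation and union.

Answer: σ(𝒢) = { {}, {β}, {δ}, {ε}, {α, γ}, {β, δ}, {β, ε}, {δ, ε}, {α, β, γ}, {α, γ, δ}, {α, γ, ε}, {β, δ, ε}, {α, β, γ, δ}, {α, β, γ, ε}, {α, γ, δ, ε}, S }

Derivation:
Begin from { {}, {β, δ}, {δ, ε}, {α, γ, ε}, S } (that is, 𝒢 plus ∅ and S).
Iteration 1 adds 3:
  {α, β, γ}  = ᶜ of {δ, ε}
  {β, δ, ε}  = {δ, ε} ∪ {β, δ}
  {α, γ, δ, ε}  = {δ, ε} ∪ {α, γ, ε}
  (now 8)
Iteration 2 adds 4:
  {β}  = ᶜ of {α, γ, δ, ε}
  {α, γ}  = ᶜ of {β, δ, ε}
  {α, β, γ, δ}  = {α, β, γ} ∪ {β, δ}
  {α, β, γ, ε}  = {α, γ, ε} ∪ {α, β, γ}
  (now 12)
Iteration 3: +2 →
  {δ}  = ᶜ of {α, β, γ, ε}
  {ε}  = ᶜ of {α, β, γ, δ}
  (now 14)
Iteration 4. New:
  {β, ε}  = {β} ∪ {ε}
  {α, γ, δ}  = {α, γ} ∪ {δ}
  (now 16)
Iteration 5 adds nothing — fixpoint reached.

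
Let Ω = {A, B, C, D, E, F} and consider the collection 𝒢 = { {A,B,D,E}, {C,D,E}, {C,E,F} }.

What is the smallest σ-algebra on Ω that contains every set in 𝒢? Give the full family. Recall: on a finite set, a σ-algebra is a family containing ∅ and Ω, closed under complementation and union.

Answer: σ(𝒢) = { {}, {C}, {D}, {E}, {F}, {A,B}, {C,D}, {C,E}, {C,F}, {D,E}, {D,F}, {E,F}, {A,B,C}, {A,B,D}, {A,B,E}, {A,B,F}, {C,D,E}, {C,D,F}, {C,E,F}, {D,E,F}, {A,B,C,D}, {A,B,C,E}, {A,B,C,F}, {A,B,D,E}, {A,B,D,F}, {A,B,E,F}, {C,D,E,F}, {A,B,C,D,E}, {A,B,C,D,F}, {A,B,C,E,F}, {A,B,D,E,F}, Ω }

Derivation:
Initial family (5 sets): { {}, {C,D,E}, {C,E,F}, {A,B,D,E}, Ω }.
Iteration 1: +5 →
  {C,F}  = complement {A,B,D,E}
  {A,B,D}  = complement {C,E,F}
  {A,B,F}  = complement {C,D,E}
  {C,D,E,F}  = {C,D,E} ∪ {C,E,F}
  {A,B,C,D,E}  = {C,D,E} ∪ {A,B,D,E}
Iteration 2: 7 new —
  {F}  = complement {A,B,C,D,E}
  {A,B}  = complement {C,D,E,F}
  {A,B,C,F}  = {C,F} ∪ {A,B,F}
  {A,B,D,F}  = {A,B,D} ∪ {A,B,F}
  {A,B,C,D,F}  = {A,B,D} ∪ {C,F}
  {A,B,C,E,F}  = {C,E,F} ∪ {A,B,F}
  {A,B,D,E,F}  = {A,B,D,E} ∪ {A,B,F}
Iteration 3: +5 →
  {C}  = complement {A,B,D,E,F}
  {D}  = complement {A,B,C,E,F}
  {E}  = complement {A,B,C,D,F}
  {C,E}  = complement {A,B,D,F}
  {D,E}  = complement {A,B,C,F}
Iteration 4 adds 10:
  {C,D}  = {C} ∪ {D}
  {D,F}  = {F} ∪ {D}
  {E,F}  = {F} ∪ {E}
  {A,B,C}  = {A,B} ∪ {C}
  {A,B,E}  = {A,B} ∪ {E}
  {C,D,F}  = {C,F} ∪ {D}
  {D,E,F}  = {F} ∪ {D,E}
  {A,B,C,D}  = {A,B,D} ∪ {C}
  {A,B,C,E}  = {A,B} ∪ {C,E}
  {A,B,E,F}  = {E} ∪ {A,B,F}
Iteration 5: closed — nothing new.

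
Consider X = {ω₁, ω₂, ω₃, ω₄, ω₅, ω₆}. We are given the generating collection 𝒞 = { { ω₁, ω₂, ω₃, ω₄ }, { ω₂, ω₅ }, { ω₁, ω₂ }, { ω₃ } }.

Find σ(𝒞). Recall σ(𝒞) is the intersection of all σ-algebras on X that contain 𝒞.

σ(𝒞) = { {}, { ω₁ }, { ω₂ }, { ω₃ }, { ω₄ }, { ω₅ }, { ω₆ }, { ω₁, ω₂ }, { ω₁, ω₃ }, { ω₁, ω₄ }, { ω₁, ω₅ }, { ω₁, ω₆ }, { ω₂, ω₃ }, { ω₂, ω₄ }, { ω₂, ω₅ }, { ω₂, ω₆ }, { ω₃, ω₄ }, { ω₃, ω₅ }, { ω₃, ω₆ }, { ω₄, ω₅ }, { ω₄, ω₆ }, { ω₅, ω₆ }, { ω₁, ω₂, ω₃ }, { ω₁, ω₂, ω₄ }, { ω₁, ω₂, ω₅ }, { ω₁, ω₂, ω₆ }, { ω₁, ω₃, ω₄ }, { ω₁, ω₃, ω₅ }, { ω₁, ω₃, ω₆ }, { ω₁, ω₄, ω₅ }, { ω₁, ω₄, ω₆ }, { ω₁, ω₅, ω₆ }, { ω₂, ω₃, ω₄ }, { ω₂, ω₃, ω₅ }, { ω₂, ω₃, ω₆ }, { ω₂, ω₄, ω₅ }, { ω₂, ω₄, ω₆ }, { ω₂, ω₅, ω₆ }, { ω₃, ω₄, ω₅ }, { ω₃, ω₄, ω₆ }, { ω₃, ω₅, ω₆ }, { ω₄, ω₅, ω₆ }, { ω₁, ω₂, ω₃, ω₄ }, { ω₁, ω₂, ω₃, ω₅ }, { ω₁, ω₂, ω₃, ω₆ }, { ω₁, ω₂, ω₄, ω₅ }, { ω₁, ω₂, ω₄, ω₆ }, { ω₁, ω₂, ω₅, ω₆ }, { ω₁, ω₃, ω₄, ω₅ }, { ω₁, ω₃, ω₄, ω₆ }, { ω₁, ω₃, ω₅, ω₆ }, { ω₁, ω₄, ω₅, ω₆ }, { ω₂, ω₃, ω₄, ω₅ }, { ω₂, ω₃, ω₄, ω₆ }, { ω₂, ω₃, ω₅, ω₆ }, { ω₂, ω₄, ω₅, ω₆ }, { ω₃, ω₄, ω₅, ω₆ }, { ω₁, ω₂, ω₃, ω₄, ω₅ }, { ω₁, ω₂, ω₃, ω₄, ω₆ }, { ω₁, ω₂, ω₃, ω₅, ω₆ }, { ω₁, ω₂, ω₄, ω₅, ω₆ }, { ω₁, ω₃, ω₄, ω₅, ω₆ }, { ω₂, ω₃, ω₄, ω₅, ω₆ }, X }

Working:
Initial family (6 sets): { {}, { ω₃ }, { ω₁, ω₂ }, { ω₂, ω₅ }, { ω₁, ω₂, ω₃, ω₄ }, X }.
Round 1 (8 new):
  { ω₅, ω₆ }  = complement { ω₁, ω₂, ω₃, ω₄ }
  { ω₁, ω₂, ω₃ }  = { ω₃ } ∪ { ω₁, ω₂ }
  { ω₁, ω₂, ω₅ }  = { ω₂, ω₅ } ∪ { ω₁, ω₂ }
  { ω₂, ω₃, ω₅ }  = { ω₃ } ∪ { ω₂, ω₅ }
  { ω₁, ω₃, ω₄, ω₆ }  = complement { ω₂, ω₅ }
  { ω₃, ω₄, ω₅, ω₆ }  = complement { ω₁, ω₂ }
  { ω₁, ω₂, ω₃, ω₄, ω₅ }  = { ω₂, ω₅ } ∪ { ω₁, ω₂, ω₃, ω₄ }
  { ω₁, ω₂, ω₄, ω₅, ω₆ }  = complement { ω₃ }
  (now 14)
Round 2 (13 new):
  { ω₆ }  = complement { ω₁, ω₂, ω₃, ω₄, ω₅ }
  { ω₁, ω₄, ω₆ }  = complement { ω₂, ω₃, ω₅ }
  { ω₂, ω₅, ω₆ }  = { ω₂, ω₅ } ∪ { ω₅, ω₆ }
  { ω₃, ω₄, ω₆ }  = complement { ω₁, ω₂, ω₅ }
  { ω₃, ω₅, ω₆ }  = { ω₅, ω₆ } ∪ { ω₃ }
  { ω₄, ω₅, ω₆ }  = complement { ω₁, ω₂, ω₃ }
  { ω₁, ω₂, ω₃, ω₅ }  = { ω₂, ω₅ } ∪ { ω₁, ω₂, ω₃ }
  { ω₁, ω₂, ω₅, ω₆ }  = { ω₅, ω₆ } ∪ { ω₁, ω₂ }
  { ω₂, ω₃, ω₅, ω₆ }  = { ω₅, ω₆ } ∪ { ω₂, ω₃, ω₅ }
  { ω₁, ω₂, ω₃, ω₄, ω₆ }  = { ω₁, ω₂, ω₃ } ∪ { ω₁, ω₃, ω₄, ω₆ }
  { ω₁, ω₂, ω₃, ω₅, ω₆ }  = { ω₁, ω₂, ω₃ } ∪ { ω₅, ω₆ }
  { ω₁, ω₃, ω₄, ω₅, ω₆ }  = { ω₅, ω₆ } ∪ { ω₁, ω₃, ω₄, ω₆ }
  { ω₂, ω₃, ω₄, ω₅, ω₆ }  = { ω₂, ω₅ } ∪ { ω₃, ω₄, ω₅, ω₆ }
  (now 27)
Round 3 (15 new):
  { ω₁ }  = complement { ω₂, ω₃, ω₄, ω₅, ω₆ }
  { ω₂ }  = complement { ω₁, ω₃, ω₄, ω₅, ω₆ }
  { ω₄ }  = complement { ω₁, ω₂, ω₃, ω₅, ω₆ }
  { ω₅ }  = complement { ω₁, ω₂, ω₃, ω₄, ω₆ }
  { ω₁, ω₄ }  = complement { ω₂, ω₃, ω₅, ω₆ }
  { ω₃, ω₄ }  = complement { ω₁, ω₂, ω₅, ω₆ }
  { ω₃, ω₆ }  = { ω₆ } ∪ { ω₃ }
  { ω₄, ω₆ }  = complement { ω₁, ω₂, ω₃, ω₅ }
  { ω₁, ω₂, ω₄ }  = complement { ω₃, ω₅, ω₆ }
  { ω₁, ω₂, ω₆ }  = { ω₁, ω₂ } ∪ { ω₆ }
  { ω₁, ω₃, ω₄ }  = complement { ω₂, ω₅, ω₆ }
  { ω₁, ω₂, ω₃, ω₆ }  = { ω₁, ω₂, ω₃ } ∪ { ω₆ }
  { ω₁, ω₂, ω₄, ω₆ }  = { ω₁, ω₄, ω₆ } ∪ { ω₁, ω₂ }
  { ω₁, ω₄, ω₅, ω₆ }  = { ω₅, ω₆ } ∪ { ω₁, ω₄, ω₆ }
  { ω₂, ω₄, ω₅, ω₆ }  = { ω₂, ω₅ } ∪ { ω₄, ω₅, ω₆ }
  (now 42)
Round 4: +21 →
  { ω₁, ω₃ }  = complement { ω₂, ω₄, ω₅, ω₆ }
  { ω₁, ω₅ }  = { ω₁ } ∪ { ω₅ }
  { ω₁, ω₆ }  = { ω₁ } ∪ { ω₆ }
  { ω₂, ω₃ }  = complement { ω₁, ω₄, ω₅, ω₆ }
  { ω₂, ω₄ }  = { ω₂ } ∪ { ω₄ }
  { ω₂, ω₆ }  = { ω₂ } ∪ { ω₆ }
  { ω₃, ω₅ }  = complement { ω₁, ω₂, ω₄, ω₆ }
  { ω₄, ω₅ }  = complement { ω₁, ω₂, ω₃, ω₆ }
  { ω₁, ω₃, ω₆ }  = { ω₃, ω₆ } ∪ { ω₁ }
  { ω₁, ω₄, ω₅ }  = { ω₁, ω₄ } ∪ { ω₅ }
  { ω₁, ω₅, ω₆ }  = { ω₁ } ∪ { ω₅, ω₆ }
  { ω₂, ω₃, ω₄ }  = { ω₃, ω₄ } ∪ { ω₂ }
  { ω₂, ω₃, ω₆ }  = { ω₂ } ∪ { ω₃, ω₆ }
  { ω₂, ω₄, ω₅ }  = { ω₄ } ∪ { ω₂, ω₅ }
  { ω₂, ω₄, ω₆ }  = { ω₂ } ∪ { ω₄, ω₆ }
  { ω₃, ω₄, ω₅ }  = complement { ω₁, ω₂, ω₆ }
  { ω₁, ω₂, ω₄, ω₅ }  = complement { ω₃, ω₆ }
  { ω₁, ω₃, ω₄, ω₅ }  = { ω₁, ω₃, ω₄ } ∪ { ω₅ }
  { ω₁, ω₃, ω₅, ω₆ }  = { ω₁ } ∪ { ω₃, ω₅, ω₆ }
  { ω₂, ω₃, ω₄, ω₅ }  = { ω₃, ω₄ } ∪ { ω₂, ω₅ }
  { ω₂, ω₃, ω₄, ω₆ }  = { ω₂ } ∪ { ω₃, ω₄, ω₆ }
  (now 63)
Round 5: 1 new —
  { ω₁, ω₃, ω₅ }  = complement { ω₂, ω₄, ω₆ }
  (now 64)
Round 6: closed — nothing new.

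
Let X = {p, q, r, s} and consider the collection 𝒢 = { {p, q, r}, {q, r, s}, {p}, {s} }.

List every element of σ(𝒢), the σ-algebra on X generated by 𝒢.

σ(𝒢) = { {}, {p}, {s}, {p, s}, {q, r}, {p, q, r}, {q, r, s}, X }

Trace:
Begin from { {}, {p}, {s}, {p, q, r}, {q, r, s}, X } (that is, 𝒢 plus ∅ and X).
Step 1 (1 new):
  {p, s}  = {s} ∪ {p}
  [7 total]
Step 2. New:
  {q, r}  = {p, s}ᶜ
  [8 total]
Step 3 adds nothing — fixpoint reached.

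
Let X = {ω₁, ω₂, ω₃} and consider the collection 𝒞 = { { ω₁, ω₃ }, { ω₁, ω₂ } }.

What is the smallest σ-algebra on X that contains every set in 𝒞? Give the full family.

|σ(𝒞)| = 8.  σ(𝒞) = { {}, { ω₁ }, { ω₂ }, { ω₃ }, { ω₁, ω₂ }, { ω₁, ω₃ }, { ω₂, ω₃ }, X }

Trace:
Seed the family with 𝒞 together with ∅ and X: { {}, { ω₁, ω₂ }, { ω₁, ω₃ }, X }.
Step 1: 2 new —
  { ω₂ }  = { ω₁, ω₃ }ᶜ
  { ω₃ }  = { ω₁, ω₂ }ᶜ
  [6 total]
Step 2 (1 new):
  { ω₂, ω₃ }  = { ω₃ } ∪ { ω₂ }
  [7 total]
Step 3 (1 new):
  { ω₁ }  = { ω₂, ω₃ }ᶜ
  [8 total]
After Step 4 the family is unchanged; done.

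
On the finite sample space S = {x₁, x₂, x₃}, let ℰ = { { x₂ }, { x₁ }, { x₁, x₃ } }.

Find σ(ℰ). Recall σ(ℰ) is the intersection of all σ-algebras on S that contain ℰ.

σ(ℰ) = { {}, { x₁ }, { x₂ }, { x₃ }, { x₁, x₂ }, { x₁, x₃ }, { x₂, x₃ }, S }

Check:
Start: ℰ ∪ {∅, S} = { {}, { x₁ }, { x₂ }, { x₁, x₃ }, S }.
Step 1 adds 2:
  { x₁, x₂ }  = { x₂ } ∪ { x₁ }
  { x₂, x₃ }  = complement { x₁ }
  — 7 sets.
Step 2. New:
  { x₃ }  = complement { x₁, x₂ }
  — 8 sets.
Step 3: closed — nothing new.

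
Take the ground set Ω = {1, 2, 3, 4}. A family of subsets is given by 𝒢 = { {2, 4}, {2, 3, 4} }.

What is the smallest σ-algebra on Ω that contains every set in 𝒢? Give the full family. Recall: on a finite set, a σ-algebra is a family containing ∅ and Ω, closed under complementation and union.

Answer: σ(𝒢) = { {}, {1}, {3}, {1, 3}, {2, 4}, {1, 2, 4}, {2, 3, 4}, Ω }

Working:
Seed the family with 𝒢 together with ∅ and Ω: { {}, {2, 4}, {2, 3, 4}, Ω }.
Step 1: +2 →
  {1}  = complement {2, 3, 4}
  {1, 3}  = complement {2, 4}
  |family| = 6
Step 2 (1 new):
  {1, 2, 4}  = {2, 4} ∪ {1}
  |family| = 7
Step 3: +1 →
  {3}  = complement {1, 2, 4}
  |family| = 8
After Step 4 the family is unchanged; done.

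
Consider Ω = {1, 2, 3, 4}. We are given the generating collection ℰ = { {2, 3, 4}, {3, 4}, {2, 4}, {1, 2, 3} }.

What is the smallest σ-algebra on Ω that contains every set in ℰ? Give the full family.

Initial family (6 sets): { {}, {2, 4}, {3, 4}, {1, 2, 3}, {2, 3, 4}, Ω }.
Round 1 (4 new):
  {1}  = Ω∖{2, 3, 4}
  {4}  = Ω∖{1, 2, 3}
  {1, 2}  = Ω∖{3, 4}
  {1, 3}  = Ω∖{2, 4}
  |family| = 10
Round 2. New:
  {1, 4}  = {4} ∪ {1}
  {1, 2, 4}  = {1, 2} ∪ {4}
  {1, 3, 4}  = {3, 4} ∪ {1, 3}
  |family| = 13
Round 3 adds 3:
  {2}  = Ω∖{1, 3, 4}
  {3}  = Ω∖{1, 2, 4}
  {2, 3}  = Ω∖{1, 4}
  |family| = 16
Round 4: stable.

|σ(ℰ)| = 16.  σ(ℰ) = { {}, {1}, {2}, {3}, {4}, {1, 2}, {1, 3}, {1, 4}, {2, 3}, {2, 4}, {3, 4}, {1, 2, 3}, {1, 2, 4}, {1, 3, 4}, {2, 3, 4}, Ω }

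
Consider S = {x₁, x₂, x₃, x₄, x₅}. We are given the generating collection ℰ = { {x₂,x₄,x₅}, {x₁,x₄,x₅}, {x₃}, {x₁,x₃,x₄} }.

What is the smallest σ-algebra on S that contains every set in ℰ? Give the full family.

Take S₀ = ℰ ∪ {∅, S} = { {}, {x₃}, {x₁,x₃,x₄}, {x₁,x₄,x₅}, {x₂,x₄,x₅}, S }.
Pass 1 adds 6:
  {x₁,x₃}  = complement {x₂,x₄,x₅}
  {x₂,x₃}  = complement {x₁,x₄,x₅}
  {x₂,x₅}  = complement {x₁,x₃,x₄}
  {x₁,x₂,x₄,x₅}  = complement {x₃}
  {x₁,x₃,x₄,x₅}  = {x₁,x₄,x₅} ∪ {x₃}
  {x₂,x₃,x₄,x₅}  = {x₃} ∪ {x₂,x₄,x₅}
  [12 total]
Pass 2 adds 6:
  {x₁}  = complement {x₂,x₃,x₄,x₅}
  {x₂}  = complement {x₁,x₃,x₄,x₅}
  {x₁,x₂,x₃}  = {x₂,x₃} ∪ {x₁,x₃}
  {x₂,x₃,x₅}  = {x₂,x₅} ∪ {x₃}
  {x₁,x₂,x₃,x₄}  = {x₁,x₃,x₄} ∪ {x₂,x₃}
  {x₁,x₂,x₃,x₅}  = {x₂,x₅} ∪ {x₁,x₃}
  [18 total]
Pass 3 adds 6:
  {x₄}  = complement {x₁,x₂,x₃,x₅}
  {x₅}  = complement {x₁,x₂,x₃,x₄}
  {x₁,x₂}  = {x₂} ∪ {x₁}
  {x₁,x₄}  = complement {x₂,x₃,x₅}
  {x₄,x₅}  = complement {x₁,x₂,x₃}
  {x₁,x₂,x₅}  = {x₂,x₅} ∪ {x₁}
  [24 total]
Pass 4 adds 8:
  {x₁,x₅}  = {x₅} ∪ {x₁}
  {x₂,x₄}  = {x₂} ∪ {x₄}
  {x₃,x₄}  = complement {x₁,x₂,x₅}
  {x₃,x₅}  = {x₅} ∪ {x₃}
  {x₁,x₂,x₄}  = {x₁,x₂} ∪ {x₁,x₄}
  {x₁,x₃,x₅}  = {x₅} ∪ {x₁,x₃}
  {x₂,x₃,x₄}  = {x₂,x₃} ∪ {x₄}
  {x₃,x₄,x₅}  = complement {x₁,x₂}
  [32 total]
After Pass 5 the family is unchanged; done.

Hence σ(ℰ) has 32 members: { {}, {x₁}, {x₂}, {x₃}, {x₄}, {x₅}, {x₁,x₂}, {x₁,x₃}, {x₁,x₄}, {x₁,x₅}, {x₂,x₃}, {x₂,x₄}, {x₂,x₅}, {x₃,x₄}, {x₃,x₅}, {x₄,x₅}, {x₁,x₂,x₃}, {x₁,x₂,x₄}, {x₁,x₂,x₅}, {x₁,x₃,x₄}, {x₁,x₃,x₅}, {x₁,x₄,x₅}, {x₂,x₃,x₄}, {x₂,x₃,x₅}, {x₂,x₄,x₅}, {x₃,x₄,x₅}, {x₁,x₂,x₃,x₄}, {x₁,x₂,x₃,x₅}, {x₁,x₂,x₄,x₅}, {x₁,x₃,x₄,x₅}, {x₂,x₃,x₄,x₅}, S }.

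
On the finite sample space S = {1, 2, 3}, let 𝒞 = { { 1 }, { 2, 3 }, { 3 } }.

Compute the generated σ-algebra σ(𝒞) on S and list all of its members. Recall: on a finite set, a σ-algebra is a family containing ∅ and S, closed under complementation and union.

Answer: σ(𝒞) = { {}, { 1 }, { 2 }, { 3 }, { 1, 2 }, { 1, 3 }, { 2, 3 }, S }

Trace:
Begin from { {}, { 1 }, { 3 }, { 2, 3 }, S } (that is, 𝒞 plus ∅ and S).
Step 1. New:
  { 1, 2 }  = { 3 }ᶜ
  { 1, 3 }  = { 3 } ∪ { 1 }
  (now 7)
Step 2. New:
  { 2 }  = { 1, 3 }ᶜ
  (now 8)
Step 3: stable.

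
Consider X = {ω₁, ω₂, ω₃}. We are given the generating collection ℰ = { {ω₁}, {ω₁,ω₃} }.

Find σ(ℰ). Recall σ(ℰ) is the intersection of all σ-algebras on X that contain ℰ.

|σ(ℰ)| = 8.  σ(ℰ) = { ∅, {ω₁}, {ω₂}, {ω₃}, {ω₁,ω₂}, {ω₁,ω₃}, {ω₂,ω₃}, X }

Working:
Take S₀ = ℰ ∪ {∅, X} = { ∅, {ω₁}, {ω₁,ω₃}, X }.
Round 1 (2 new):
  {ω₂}  = complement {ω₁,ω₃}
  {ω₂,ω₃}  = complement {ω₁}
  |family| = 6
Round 2. New:
  {ω₁,ω₂}  = {ω₂} ∪ {ω₁}
  |family| = 7
Round 3 adds 1:
  {ω₃}  = complement {ω₁,ω₂}
  |family| = 8
Round 4: no new sets; the family is a σ-algebra.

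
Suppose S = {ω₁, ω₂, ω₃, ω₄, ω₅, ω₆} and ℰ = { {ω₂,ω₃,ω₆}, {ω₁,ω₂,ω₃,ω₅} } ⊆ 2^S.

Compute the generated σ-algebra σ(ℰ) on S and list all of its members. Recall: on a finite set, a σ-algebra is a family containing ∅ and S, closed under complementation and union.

σ(ℰ) = { ∅, {ω₄}, {ω₆}, {ω₁,ω₅}, {ω₂,ω₃}, {ω₄,ω₆}, {ω₁,ω₄,ω₅}, {ω₁,ω₅,ω₆}, {ω₂,ω₃,ω₄}, {ω₂,ω₃,ω₆}, {ω₁,ω₂,ω₃,ω₅}, {ω₁,ω₄,ω₅,ω₆}, {ω₂,ω₃,ω₄,ω₆}, {ω₁,ω₂,ω₃,ω₄,ω₅}, {ω₁,ω₂,ω₃,ω₅,ω₆}, S }

Working:
Seed the family with ℰ together with ∅ and S: { ∅, {ω₂,ω₃,ω₆}, {ω₁,ω₂,ω₃,ω₅}, S }.
Round 1: 3 new —
  {ω₄,ω₆}  = ᶜ of {ω₁,ω₂,ω₃,ω₅}
  {ω₁,ω₄,ω₅}  = ᶜ of {ω₂,ω₃,ω₆}
  {ω₁,ω₂,ω₃,ω₅,ω₆}  = {ω₁,ω₂,ω₃,ω₅} ∪ {ω₂,ω₃,ω₆}
  — 7 sets.
Round 2 (4 new):
  {ω₄}  = ᶜ of {ω₁,ω₂,ω₃,ω₅,ω₆}
  {ω₁,ω₄,ω₅,ω₆}  = {ω₁,ω₄,ω₅} ∪ {ω₄,ω₆}
  {ω₂,ω₃,ω₄,ω₆}  = {ω₂,ω₃,ω₆} ∪ {ω₄,ω₆}
  {ω₁,ω₂,ω₃,ω₄,ω₅}  = {ω₁,ω₄,ω₅} ∪ {ω₁,ω₂,ω₃,ω₅}
  — 11 sets.
Round 3: 3 new —
  {ω₆}  = ᶜ of {ω₁,ω₂,ω₃,ω₄,ω₅}
  {ω₁,ω₅}  = ᶜ of {ω₂,ω₃,ω₄,ω₆}
  {ω₂,ω₃}  = ᶜ of {ω₁,ω₄,ω₅,ω₆}
  — 14 sets.
Round 4 (2 new):
  {ω₁,ω₅,ω₆}  = {ω₁,ω₅} ∪ {ω₆}
  {ω₂,ω₃,ω₄}  = {ω₂,ω₃} ∪ {ω₄}
  — 16 sets.
Round 5: already closed under ᶜ and ∪.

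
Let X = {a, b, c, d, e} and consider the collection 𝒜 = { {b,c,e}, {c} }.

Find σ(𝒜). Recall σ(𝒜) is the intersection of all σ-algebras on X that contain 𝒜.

Answer: σ(𝒜) = { {}, {c}, {a,d}, {b,e}, {a,c,d}, {b,c,e}, {a,b,d,e}, X }

Check:
Start: 𝒜 ∪ {∅, X} = { {}, {c}, {b,c,e}, X }.
Iteration 1. New:
  {a,d}  = {b,c,e}ᶜ
  {a,b,d,e}  = {c}ᶜ
  (now 6)
Iteration 2. New:
  {a,c,d}  = {c} ∪ {a,d}
  (now 7)
Iteration 3. New:
  {b,e}  = {a,c,d}ᶜ
  (now 8)
Iteration 4: already closed under ᶜ and ∪.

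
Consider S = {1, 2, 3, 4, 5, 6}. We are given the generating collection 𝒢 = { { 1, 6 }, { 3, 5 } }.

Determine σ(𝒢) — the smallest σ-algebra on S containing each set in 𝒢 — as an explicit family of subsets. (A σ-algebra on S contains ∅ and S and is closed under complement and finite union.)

Answer: σ(𝒢) = { ∅, { 1, 6 }, { 2, 4 }, { 3, 5 }, { 1, 2, 4, 6 }, { 1, 3, 5, 6 }, { 2, 3, 4, 5 }, S }

Working:
Take S₀ = 𝒢 ∪ {∅, S} = { ∅, { 1, 6 }, { 3, 5 }, S }.
Step 1. New:
  { 1, 2, 4, 6 }  = { 3, 5 }ᶜ
  { 1, 3, 5, 6 }  = { 3, 5 } ∪ { 1, 6 }
  { 2, 3, 4, 5 }  = { 1, 6 }ᶜ
  |family| = 7
Step 2 adds 1:
  { 2, 4 }  = { 1, 3, 5, 6 }ᶜ
  |family| = 8
Step 3: no new sets; the family is a σ-algebra.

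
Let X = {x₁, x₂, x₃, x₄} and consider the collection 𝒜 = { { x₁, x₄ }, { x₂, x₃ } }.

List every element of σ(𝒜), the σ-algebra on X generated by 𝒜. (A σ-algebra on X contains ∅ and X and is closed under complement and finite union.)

Take S₀ = 𝒜 ∪ {∅, X} = { {  }, { x₁, x₄ }, { x₂, x₃ }, X }.
Round 1: stable.

Therefore σ(𝒜) = { {  }, { x₁, x₄ }, { x₂, x₃ }, X } (|σ(𝒜)| = 4).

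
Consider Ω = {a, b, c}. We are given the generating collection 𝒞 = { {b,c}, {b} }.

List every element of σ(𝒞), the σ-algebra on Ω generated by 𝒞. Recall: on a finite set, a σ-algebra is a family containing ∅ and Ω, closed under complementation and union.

Seed the family with 𝒞 together with ∅ and Ω: { {}, {b}, {b,c}, Ω }.
Pass 1 adds 2:
  {a}  = {b,c}ᶜ
  {a,c}  = {b}ᶜ
  (now 6)
Pass 2 adds 1:
  {a,b}  = {b} ∪ {a}
  (now 7)
Pass 3 (1 new):
  {c}  = {a,b}ᶜ
  (now 8)
Pass 4: no new sets; the family is a σ-algebra.

Therefore σ(𝒞) = { {}, {a}, {b}, {c}, {a,b}, {a,c}, {b,c}, Ω } (|σ(𝒞)| = 8).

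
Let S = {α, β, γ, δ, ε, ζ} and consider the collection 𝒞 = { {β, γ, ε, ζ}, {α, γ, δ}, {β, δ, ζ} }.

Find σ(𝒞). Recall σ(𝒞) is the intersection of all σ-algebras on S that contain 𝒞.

Answer: σ(𝒞) = { ∅, {α}, {γ}, {δ}, {ε}, {α, γ}, {α, δ}, {α, ε}, {β, ζ}, {γ, δ}, {γ, ε}, {δ, ε}, {α, β, ζ}, {α, γ, δ}, {α, γ, ε}, {α, δ, ε}, {β, γ, ζ}, {β, δ, ζ}, {β, ε, ζ}, {γ, δ, ε}, {α, β, γ, ζ}, {α, β, δ, ζ}, {α, β, ε, ζ}, {α, γ, δ, ε}, {β, γ, δ, ζ}, {β, γ, ε, ζ}, {β, δ, ε, ζ}, {α, β, γ, δ, ζ}, {α, β, γ, ε, ζ}, {α, β, δ, ε, ζ}, {β, γ, δ, ε, ζ}, S }

Trace:
Take S₀ = 𝒞 ∪ {∅, S} = { ∅, {α, γ, δ}, {β, δ, ζ}, {β, γ, ε, ζ}, S }.
Iteration 1 adds 5:
  {α, δ}  = complement {β, γ, ε, ζ}
  {α, γ, ε}  = complement {β, δ, ζ}
  {β, ε, ζ}  = complement {α, γ, δ}
  {α, β, γ, δ, ζ}  = {β, δ, ζ} ∪ {α, γ, δ}
  {β, γ, δ, ε, ζ}  = {β, δ, ζ} ∪ {β, γ, ε, ζ}
  (now 10)
Iteration 2 adds 7:
  {α}  = complement {β, γ, δ, ε, ζ}
  {ε}  = complement {α, β, γ, δ, ζ}
  {α, β, δ, ζ}  = {β, δ, ζ} ∪ {α, δ}
  {α, γ, δ, ε}  = {α, γ, ε} ∪ {α, γ, δ}
  {β, δ, ε, ζ}  = {β, δ, ζ} ∪ {β, ε, ζ}
  {α, β, γ, ε, ζ}  = {α, γ, ε} ∪ {β, ε, ζ}
  {α, β, δ, ε, ζ}  = {β, ε, ζ} ∪ {α, δ}
  (now 17)
Iteration 3 (8 new):
  {γ}  = complement {α, β, δ, ε, ζ}
  {δ}  = complement {α, β, γ, ε, ζ}
  {α, γ}  = complement {β, δ, ε, ζ}
  {α, ε}  = {ε} ∪ {α}
  {β, ζ}  = complement {α, γ, δ, ε}
  {γ, ε}  = complement {α, β, δ, ζ}
  {α, δ, ε}  = {α, δ} ∪ {ε}
  {α, β, ε, ζ}  = {β, ε, ζ} ∪ {α}
  (now 25)
Iteration 4 (7 new):
  {γ, δ}  = complement {α, β, ε, ζ}
  {δ, ε}  = {ε} ∪ {δ}
  {α, β, ζ}  = {α} ∪ {β, ζ}
  {β, γ, ζ}  = complement {α, δ, ε}
  {γ, δ, ε}  = {γ, ε} ∪ {δ}
  {α, β, γ, ζ}  = {β, ζ} ∪ {α, γ}
  {β, γ, δ, ζ}  = complement {α, ε}
  (now 32)
After Iteration 5 the family is unchanged; done.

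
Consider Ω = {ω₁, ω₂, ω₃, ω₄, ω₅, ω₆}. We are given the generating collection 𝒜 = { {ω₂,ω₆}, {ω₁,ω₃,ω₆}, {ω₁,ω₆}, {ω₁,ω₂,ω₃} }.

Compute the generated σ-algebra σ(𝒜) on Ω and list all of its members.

σ(𝒜) = { ∅, {ω₁}, {ω₂}, {ω₃}, {ω₆}, {ω₁,ω₂}, {ω₁,ω₃}, {ω₁,ω₆}, {ω₂,ω₃}, {ω₂,ω₆}, {ω₃,ω₆}, {ω₄,ω₅}, {ω₁,ω₂,ω₃}, {ω₁,ω₂,ω₆}, {ω₁,ω₃,ω₆}, {ω₁,ω₄,ω₅}, {ω₂,ω₃,ω₆}, {ω₂,ω₄,ω₅}, {ω₃,ω₄,ω₅}, {ω₄,ω₅,ω₆}, {ω₁,ω₂,ω₃,ω₆}, {ω₁,ω₂,ω₄,ω₅}, {ω₁,ω₃,ω₄,ω₅}, {ω₁,ω₄,ω₅,ω₆}, {ω₂,ω₃,ω₄,ω₅}, {ω₂,ω₄,ω₅,ω₆}, {ω₃,ω₄,ω₅,ω₆}, {ω₁,ω₂,ω₃,ω₄,ω₅}, {ω₁,ω₂,ω₄,ω₅,ω₆}, {ω₁,ω₃,ω₄,ω₅,ω₆}, {ω₂,ω₃,ω₄,ω₅,ω₆}, Ω }

Working:
Initial family (6 sets): { ∅, {ω₁,ω₆}, {ω₂,ω₆}, {ω₁,ω₂,ω₃}, {ω₁,ω₃,ω₆}, Ω }.
Pass 1: 6 new —
  {ω₁,ω₂,ω₆}  = {ω₁,ω₆} ∪ {ω₂,ω₆}
  {ω₂,ω₄,ω₅}  = ᶜ of {ω₁,ω₃,ω₆}
  {ω₄,ω₅,ω₆}  = ᶜ of {ω₁,ω₂,ω₃}
  {ω₁,ω₂,ω₃,ω₆}  = {ω₁,ω₂,ω₃} ∪ {ω₁,ω₃,ω₆}
  {ω₁,ω₃,ω₄,ω₅}  = ᶜ of {ω₂,ω₆}
  {ω₂,ω₃,ω₄,ω₅}  = ᶜ of {ω₁,ω₆}
  (now 12)
Pass 2 adds 8:
  {ω₄,ω₅}  = ᶜ of {ω₁,ω₂,ω₃,ω₆}
  {ω₃,ω₄,ω₅}  = ᶜ of {ω₁,ω₂,ω₆}
  {ω₁,ω₄,ω₅,ω₆}  = {ω₁,ω₆} ∪ {ω₄,ω₅,ω₆}
  {ω₂,ω₄,ω₅,ω₆}  = {ω₂,ω₆} ∪ {ω₄,ω₅,ω₆}
  {ω₁,ω₂,ω₃,ω₄,ω₅}  = {ω₁,ω₂,ω₃} ∪ {ω₂,ω₃,ω₄,ω₅}
  {ω₁,ω₂,ω₄,ω₅,ω₆}  = {ω₁,ω₆} ∪ {ω₂,ω₄,ω₅}
  {ω₁,ω₃,ω₄,ω₅,ω₆}  = {ω₁,ω₃,ω₆} ∪ {ω₁,ω₃,ω₄,ω₅}
  {ω₂,ω₃,ω₄,ω₅,ω₆}  = {ω₂,ω₆} ∪ {ω₂,ω₃,ω₄,ω₅}
  (now 20)
Pass 3: +7 →
  {ω₁}  = ᶜ of {ω₂,ω₃,ω₄,ω₅,ω₆}
  {ω₂}  = ᶜ of {ω₁,ω₃,ω₄,ω₅,ω₆}
  {ω₃}  = ᶜ of {ω₁,ω₂,ω₄,ω₅,ω₆}
  {ω₆}  = ᶜ of {ω₁,ω₂,ω₃,ω₄,ω₅}
  {ω₁,ω₃}  = ᶜ of {ω₂,ω₄,ω₅,ω₆}
  {ω₂,ω₃}  = ᶜ of {ω₁,ω₄,ω₅,ω₆}
  {ω₃,ω₄,ω₅,ω₆}  = {ω₃,ω₄,ω₅} ∪ {ω₄,ω₅,ω₆}
  (now 27)
Pass 4: 5 new —
  {ω₁,ω₂}  = ᶜ of {ω₃,ω₄,ω₅,ω₆}
  {ω₃,ω₆}  = {ω₆} ∪ {ω₃}
  {ω₁,ω₄,ω₅}  = {ω₄,ω₅} ∪ {ω₁}
  {ω₂,ω₃,ω₆}  = {ω₂,ω₆} ∪ {ω₃}
  {ω₁,ω₂,ω₄,ω₅}  = {ω₂,ω₄,ω₅} ∪ {ω₁}
  (now 32)
Pass 5: stable.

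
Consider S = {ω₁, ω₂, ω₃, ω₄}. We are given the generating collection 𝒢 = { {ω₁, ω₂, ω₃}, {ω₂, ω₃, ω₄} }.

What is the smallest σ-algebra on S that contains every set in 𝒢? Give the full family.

|σ(𝒢)| = 8.  σ(𝒢) = { {}, {ω₁}, {ω₄}, {ω₁, ω₄}, {ω₂, ω₃}, {ω₁, ω₂, ω₃}, {ω₂, ω₃, ω₄}, S }

Check:
Start: 𝒢 ∪ {∅, S} = { {}, {ω₁, ω₂, ω₃}, {ω₂, ω₃, ω₄}, S }.
Iteration 1 (2 new):
  {ω₁}  = S∖{ω₂, ω₃, ω₄}
  {ω₄}  = S∖{ω₁, ω₂, ω₃}
Iteration 2. New:
  {ω₁, ω₄}  = {ω₄} ∪ {ω₁}
Iteration 3 adds 1:
  {ω₂, ω₃}  = S∖{ω₁, ω₄}
Iteration 4: stable.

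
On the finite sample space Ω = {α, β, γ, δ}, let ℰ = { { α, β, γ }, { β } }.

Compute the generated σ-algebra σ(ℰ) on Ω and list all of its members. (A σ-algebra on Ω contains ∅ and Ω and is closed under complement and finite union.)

σ(ℰ) = { {  }, { β }, { δ }, { α, γ }, { β, δ }, { α, β, γ }, { α, γ, δ }, Ω }

Working:
Seed the family with ℰ together with ∅ and Ω: { {  }, { β }, { α, β, γ }, Ω }.
Step 1. New:
  { δ }  = ᶜ of { α, β, γ }
  { α, γ, δ }  = ᶜ of { β }
  |family| = 6
Step 2: +1 →
  { β, δ }  = { δ } ∪ { β }
  |family| = 7
Step 3: +1 →
  { α, γ }  = ᶜ of { β, δ }
  |family| = 8
Step 4: closed — nothing new.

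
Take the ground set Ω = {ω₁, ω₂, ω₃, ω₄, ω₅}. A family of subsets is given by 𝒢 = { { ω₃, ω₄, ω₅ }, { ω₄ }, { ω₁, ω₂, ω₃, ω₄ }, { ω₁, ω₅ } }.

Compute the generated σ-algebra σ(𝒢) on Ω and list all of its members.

Seed the family with 𝒢 together with ∅ and Ω: { {}, { ω₄ }, { ω₁, ω₅ }, { ω₃, ω₄, ω₅ }, { ω₁, ω₂, ω₃, ω₄ }, Ω }.
Step 1: +6 →
  { ω₅ }  = { ω₁, ω₂, ω₃, ω₄ }ᶜ
  { ω₁, ω₂ }  = { ω₃, ω₄, ω₅ }ᶜ
  { ω₁, ω₄, ω₅ }  = { ω₁, ω₅ } ∪ { ω₄ }
  { ω₂, ω₃, ω₄ }  = { ω₁, ω₅ }ᶜ
  { ω₁, ω₂, ω₃, ω₅ }  = { ω₄ }ᶜ
  { ω₁, ω₃, ω₄, ω₅ }  = { ω₃, ω₄, ω₅ } ∪ { ω₁, ω₅ }
  [12 total]
Step 2 (7 new):
  { ω₂ }  = { ω₁, ω₃, ω₄, ω₅ }ᶜ
  { ω₂, ω₃ }  = { ω₁, ω₄, ω₅ }ᶜ
  { ω₄, ω₅ }  = { ω₅ } ∪ { ω₄ }
  { ω₁, ω₂, ω₄ }  = { ω₁, ω₂ } ∪ { ω₄ }
  { ω₁, ω₂, ω₅ }  = { ω₁, ω₂ } ∪ { ω₅ }
  { ω₁, ω₂, ω₄, ω₅ }  = { ω₁, ω₄, ω₅ } ∪ { ω₁, ω₂ }
  { ω₂, ω₃, ω₄, ω₅ }  = { ω₃, ω₄, ω₅ } ∪ { ω₂, ω₃, ω₄ }
  [19 total]
Step 3: +9 →
  { ω₁ }  = { ω₂, ω₃, ω₄, ω₅ }ᶜ
  { ω₃ }  = { ω₁, ω₂, ω₄, ω₅ }ᶜ
  { ω₂, ω₄ }  = { ω₂ } ∪ { ω₄ }
  { ω₂, ω₅ }  = { ω₂ } ∪ { ω₅ }
  { ω₃, ω₄ }  = { ω₁, ω₂, ω₅ }ᶜ
  { ω₃, ω₅ }  = { ω₁, ω₂, ω₄ }ᶜ
  { ω₁, ω₂, ω₃ }  = { ω₄, ω₅ }ᶜ
  { ω₂, ω₃, ω₅ }  = { ω₅ } ∪ { ω₂, ω₃ }
  { ω₂, ω₄, ω₅ }  = { ω₂ } ∪ { ω₄, ω₅ }
  [28 total]
Step 4 (4 new):
  { ω₁, ω₃ }  = { ω₂, ω₄, ω₅ }ᶜ
  { ω₁, ω₄ }  = { ω₂, ω₃, ω₅ }ᶜ
  { ω₁, ω₃, ω₄ }  = { ω₂, ω₅ }ᶜ
  { ω₁, ω₃, ω₅ }  = { ω₂, ω₄ }ᶜ
  [32 total]
Step 5: no new sets; the family is a σ-algebra.

σ(𝒢) = { {}, { ω₁ }, { ω₂ }, { ω₃ }, { ω₄ }, { ω₅ }, { ω₁, ω₂ }, { ω₁, ω₃ }, { ω₁, ω₄ }, { ω₁, ω₅ }, { ω₂, ω₃ }, { ω₂, ω₄ }, { ω₂, ω₅ }, { ω₃, ω₄ }, { ω₃, ω₅ }, { ω₄, ω₅ }, { ω₁, ω₂, ω₃ }, { ω₁, ω₂, ω₄ }, { ω₁, ω₂, ω₅ }, { ω₁, ω₃, ω₄ }, { ω₁, ω₃, ω₅ }, { ω₁, ω₄, ω₅ }, { ω₂, ω₃, ω₄ }, { ω₂, ω₃, ω₅ }, { ω₂, ω₄, ω₅ }, { ω₃, ω₄, ω₅ }, { ω₁, ω₂, ω₃, ω₄ }, { ω₁, ω₂, ω₃, ω₅ }, { ω₁, ω₂, ω₄, ω₅ }, { ω₁, ω₃, ω₄, ω₅ }, { ω₂, ω₃, ω₄, ω₅ }, Ω }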